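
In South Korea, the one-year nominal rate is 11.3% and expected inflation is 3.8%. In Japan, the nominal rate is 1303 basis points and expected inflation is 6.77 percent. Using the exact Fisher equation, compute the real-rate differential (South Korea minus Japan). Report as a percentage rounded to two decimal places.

South Korea: (1 + 0.1130)/(1 + 0.0380) − 1 = 7.2254%
Japan: (1 + 0.1303)/(1 + 0.0677) − 1 = 5.8631%
Differential = 7.2254% − 5.8631% = 1.3624% → 1.36%.

1.36%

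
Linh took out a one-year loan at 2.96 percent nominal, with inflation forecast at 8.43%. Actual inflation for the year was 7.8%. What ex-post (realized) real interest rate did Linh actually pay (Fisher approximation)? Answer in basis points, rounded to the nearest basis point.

-484 basis points

Ex-post: 2.96% − 7.8% = -4.840%
So the realized real rate is -484 basis points.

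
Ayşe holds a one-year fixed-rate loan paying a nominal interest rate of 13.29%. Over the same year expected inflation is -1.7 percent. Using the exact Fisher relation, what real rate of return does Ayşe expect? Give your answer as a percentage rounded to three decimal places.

By the Fisher relation, 1 + r = (1 + i)/(1 + π).
1 + r = 1.13290 / 0.98300 = 1.152492
r = 1.152492 − 1 = 15.2492%, i.e. 15.249%.

15.249%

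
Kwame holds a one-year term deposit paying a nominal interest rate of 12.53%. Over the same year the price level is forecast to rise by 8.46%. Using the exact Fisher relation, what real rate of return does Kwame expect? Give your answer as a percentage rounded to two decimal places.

By the Fisher relation, 1 + r = (1 + i)/(1 + π).
1 + r = 1.12530 / 1.08460 = 1.037525
r = 1.037525 − 1 = 3.7525%, i.e. 3.75%.

3.75%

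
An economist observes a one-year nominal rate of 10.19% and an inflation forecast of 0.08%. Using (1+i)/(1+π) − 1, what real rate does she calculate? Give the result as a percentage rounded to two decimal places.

1 + r = 1.10190 / 1.00080 = 1.101019
r = 1.101019 − 1 = 10.1019%, i.e. 10.10%.

10.10%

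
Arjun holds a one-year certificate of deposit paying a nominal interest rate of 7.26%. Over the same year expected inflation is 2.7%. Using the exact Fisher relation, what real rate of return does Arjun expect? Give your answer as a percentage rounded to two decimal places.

By the Fisher relation, 1 + r = (1 + i)/(1 + π).
1 + r = 1.07260 / 1.02700 = 1.044401
r = 1.044401 − 1 = 4.4401%, i.e. 4.44%.

4.44%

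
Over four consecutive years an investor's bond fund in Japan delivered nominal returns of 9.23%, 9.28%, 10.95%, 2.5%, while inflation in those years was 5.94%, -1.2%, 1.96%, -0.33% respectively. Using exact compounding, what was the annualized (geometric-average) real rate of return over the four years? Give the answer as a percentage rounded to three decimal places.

6.287%

Nominal growth factor = 1.0923 × 1.0928 × 1.1095 × 1.0250 = 1.35748110
Price-level growth factor = 1.0594 × 0.9880 × 1.0196 × 0.9967 = 1.06368050
Real growth factor = 1.35748110 / 1.06368050 = 1.27621132
Annualized real rate = 1.27621132^(1/4) − 1 = 6.2871% → 6.287%.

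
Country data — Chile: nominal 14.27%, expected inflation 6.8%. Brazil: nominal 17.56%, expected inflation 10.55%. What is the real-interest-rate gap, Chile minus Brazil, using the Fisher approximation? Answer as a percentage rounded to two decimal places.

Chile: 14.27% − 6.8% = 7.470%
Brazil: 17.56% − 10.55% = 7.010%
Differential = 0.460% → 0.46%.

0.46%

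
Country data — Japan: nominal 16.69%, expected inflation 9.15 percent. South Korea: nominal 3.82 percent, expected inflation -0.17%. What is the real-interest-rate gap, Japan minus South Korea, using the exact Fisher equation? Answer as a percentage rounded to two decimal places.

2.91%

Japan: (1 + 0.1669)/(1 + 0.0915) − 1 = 6.9079%
South Korea: (1 + 0.0382)/(1 − 0.0017) − 1 = 3.9968%
Differential = 6.9079% − 3.9968% = 2.9111% → 2.91%.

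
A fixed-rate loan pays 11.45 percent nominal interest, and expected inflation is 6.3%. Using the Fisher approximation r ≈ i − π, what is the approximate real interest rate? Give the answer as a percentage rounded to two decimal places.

r ≈ i − π = 11.45% − 6.3% = 5.15%.

5.15%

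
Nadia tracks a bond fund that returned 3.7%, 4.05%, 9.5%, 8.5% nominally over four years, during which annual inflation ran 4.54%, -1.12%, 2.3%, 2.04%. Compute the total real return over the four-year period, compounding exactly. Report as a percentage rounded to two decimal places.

Nominal growth factor = 1.0370 × 1.0405 × 1.0950 × 1.0850 = 1.281931
Price-level growth factor = 1.0454 × 0.9888 × 1.0230 × 1.0204 = 1.079039
Real growth factor = 1.281931 / 1.079039 = 1.188031
Total real return = 1.188031 − 1 → 18.80%.

18.80%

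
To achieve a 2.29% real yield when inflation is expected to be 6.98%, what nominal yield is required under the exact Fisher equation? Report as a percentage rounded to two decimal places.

9.43%

(1 + i) = (1 + r)(1 + π) = 1.02290 × 1.06980 = 1.09429842
i = 1.09429842 − 1, so the required nominal rate is 9.43%.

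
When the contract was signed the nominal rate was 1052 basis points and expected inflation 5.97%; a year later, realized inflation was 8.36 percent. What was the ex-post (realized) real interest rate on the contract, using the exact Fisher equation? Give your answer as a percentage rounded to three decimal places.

1.993%

Ex-post: (1 + 0.1052)/(1 + 0.0836) − 1 = 1.9934%
So the realized real rate is 1.993%.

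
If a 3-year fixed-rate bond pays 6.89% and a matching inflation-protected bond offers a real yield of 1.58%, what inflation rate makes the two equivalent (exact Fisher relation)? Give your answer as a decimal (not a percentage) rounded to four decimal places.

(1 + π) = (1 + i)/(1 + r) = 1.06890 / 1.01580 = 1.052274
Break-even inflation = 1.052274 − 1 → 0.0523.

0.0523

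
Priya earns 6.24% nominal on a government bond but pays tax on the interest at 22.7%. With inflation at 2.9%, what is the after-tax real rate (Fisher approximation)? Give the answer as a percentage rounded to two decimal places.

1.92%

After-tax nominal return = 6.24% × (1 − 0.227) = 4.82352%.
r ≈ 4.82352% − 2.9% → 1.92%.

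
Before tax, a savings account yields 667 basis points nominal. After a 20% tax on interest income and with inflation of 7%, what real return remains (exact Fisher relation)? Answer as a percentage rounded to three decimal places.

-1.555%

After-tax nominal return = 6.67% × (1 − 0.2) = 5.3360%.
1 + r = 1.05336 / 1.07000 = 0.984449
After-tax real rate = 0.984449 − 1 → -1.555%.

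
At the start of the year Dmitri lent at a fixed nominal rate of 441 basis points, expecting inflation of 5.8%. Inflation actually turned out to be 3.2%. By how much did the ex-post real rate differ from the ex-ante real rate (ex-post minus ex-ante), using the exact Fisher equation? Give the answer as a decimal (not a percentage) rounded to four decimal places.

0.0249

Ex-ante: (1 + 0.0441)/(1 + 0.0580) − 1 = -1.3138%
Ex-post: (1 + 0.0441)/(1 + 0.0320) − 1 = 1.1725%
Difference (ex-post − ex-ante) = 2.4863% → 0.0249.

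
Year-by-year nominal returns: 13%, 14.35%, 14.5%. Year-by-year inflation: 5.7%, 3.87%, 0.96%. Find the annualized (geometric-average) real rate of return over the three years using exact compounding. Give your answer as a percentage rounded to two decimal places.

Compound the nominal returns: 1.1300 × 1.1435 × 1.1450 = 1.47951748.
Compound inflation: 1.0570 × 1.0387 × 1.0096 = 1.10844580.
Deflate: 1.47951748 / 1.10844580 = 1.33476755.
Annualized real rate = 1.33476755^(1/3) − 1 = 10.1037% → 10.10%.

10.10%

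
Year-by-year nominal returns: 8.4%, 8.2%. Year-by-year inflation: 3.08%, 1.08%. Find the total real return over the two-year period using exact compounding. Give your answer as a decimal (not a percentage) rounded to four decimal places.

0.1257

Nominal growth factor = 1.0840 × 1.0820 = 1.172888
Price-level growth factor = 1.0308 × 1.0108 = 1.041933
Real growth factor = 1.172888 / 1.041933 = 1.125685
Total real return = 1.125685 − 1 → 0.1257.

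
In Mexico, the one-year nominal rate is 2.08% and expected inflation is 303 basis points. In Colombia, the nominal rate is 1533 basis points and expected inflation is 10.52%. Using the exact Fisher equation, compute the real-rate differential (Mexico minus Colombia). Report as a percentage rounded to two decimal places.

Mexico: (1 + 0.0208)/(1 + 0.0303) − 1 = -0.9221%
Colombia: (1 + 0.1533)/(1 + 0.1052) − 1 = 4.3522%
Differential = -0.9221% − 4.3522% = -5.2742% → -5.27%.

-5.27%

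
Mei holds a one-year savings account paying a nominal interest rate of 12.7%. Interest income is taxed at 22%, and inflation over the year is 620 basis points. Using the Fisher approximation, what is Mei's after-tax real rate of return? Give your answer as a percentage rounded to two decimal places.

3.71%

After-tax nominal return = 12.7% × (1 − 0.22) = 9.9060%.
r ≈ 9.9060% − 6.2% → 3.71%.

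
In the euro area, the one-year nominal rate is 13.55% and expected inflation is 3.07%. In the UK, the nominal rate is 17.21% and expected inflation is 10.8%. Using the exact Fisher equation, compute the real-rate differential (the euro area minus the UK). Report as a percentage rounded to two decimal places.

4.38%

The euro area: (1 + 0.1355)/(1 + 0.0307) − 1 = 10.1678%
The UK: (1 + 0.1721)/(1 + 0.1080) − 1 = 5.7852%
Differential = 10.1678% − 5.7852% = 4.3826% → 4.38%.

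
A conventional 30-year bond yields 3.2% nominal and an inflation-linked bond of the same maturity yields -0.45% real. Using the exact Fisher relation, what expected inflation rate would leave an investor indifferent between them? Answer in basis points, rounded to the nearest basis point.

(1 + π) = (1 + i)/(1 + r) = 1.03200 / 0.99550 = 1.036665
Break-even inflation = 1.036665 − 1 → 367 basis points.

367 basis points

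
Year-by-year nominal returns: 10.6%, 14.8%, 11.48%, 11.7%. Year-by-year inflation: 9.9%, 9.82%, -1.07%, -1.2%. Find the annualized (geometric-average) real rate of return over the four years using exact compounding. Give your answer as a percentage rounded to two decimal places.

Compound the nominal returns: 1.1060 × 1.1480 × 1.1148 × 1.1170 = 1.58105562.
Compound inflation: 1.0990 × 1.0982 × 0.9893 × 0.9880 = 1.17967964.
Deflate: 1.58105562 / 1.17967964 = 1.34024150.
Annualized real rate = 1.34024150^(1/4) − 1 = 7.5959% → 7.60%.

7.60%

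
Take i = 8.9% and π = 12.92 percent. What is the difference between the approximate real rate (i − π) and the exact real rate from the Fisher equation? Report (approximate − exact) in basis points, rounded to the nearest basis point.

-46 basis points

Approximate: r ≈ 8.900% − 12.920% = -4.0200%
Exact: (1 + 0.0890)/(1 + 0.1292) − 1 = -3.5600%
Error = -4.0200% − (-3.5600%) = -0.4600% → -46 basis points.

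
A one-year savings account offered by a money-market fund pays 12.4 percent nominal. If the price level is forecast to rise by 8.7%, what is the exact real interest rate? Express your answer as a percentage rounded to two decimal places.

3.40%

By the Fisher relation, 1 + r = (1 + i)/(1 + π).
1 + r = 1.12400 / 1.08700 = 1.034039
r = 1.034039 − 1 = 3.4039%, i.e. 3.40%.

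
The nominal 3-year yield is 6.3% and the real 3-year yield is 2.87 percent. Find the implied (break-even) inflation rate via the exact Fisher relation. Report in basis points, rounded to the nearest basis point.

333 basis points

(1 + π) = (1 + i)/(1 + r) = 1.06300 / 1.02870 = 1.033343
Break-even inflation = 1.033343 − 1 → 333 basis points.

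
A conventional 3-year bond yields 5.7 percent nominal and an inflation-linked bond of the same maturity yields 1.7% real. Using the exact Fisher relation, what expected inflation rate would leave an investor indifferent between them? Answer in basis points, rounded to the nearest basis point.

(1 + π) = (1 + i)/(1 + r) = 1.05700 / 1.01700 = 1.039331
Break-even inflation = 1.039331 − 1 → 393 basis points.

393 basis points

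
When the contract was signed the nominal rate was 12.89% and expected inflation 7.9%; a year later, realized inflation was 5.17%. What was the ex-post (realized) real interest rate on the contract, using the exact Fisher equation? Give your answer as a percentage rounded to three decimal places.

Ex-post: (1 + 0.1289)/(1 + 0.0517) − 1 = 7.340496%
So the realized real rate is 7.340%.

7.340%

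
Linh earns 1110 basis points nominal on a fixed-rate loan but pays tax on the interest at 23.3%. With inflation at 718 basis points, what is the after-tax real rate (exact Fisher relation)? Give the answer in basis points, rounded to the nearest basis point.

124 basis points

After-tax nominal return = 11.1% × (1 − 0.233) = 8.5137%.
1 + r = 1.085137 / 1.07180 = 1.012444
After-tax real rate = 1.012444 − 1 → 124 basis points.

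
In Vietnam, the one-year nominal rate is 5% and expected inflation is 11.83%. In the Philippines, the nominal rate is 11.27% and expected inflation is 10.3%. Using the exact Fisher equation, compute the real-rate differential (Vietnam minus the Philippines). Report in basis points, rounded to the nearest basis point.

-699 basis points

Vietnam: (1 + 0.0500)/(1 + 0.1183) − 1 = -6.1075%
The Philippines: (1 + 0.1127)/(1 + 0.1030) − 1 = 0.8794%
Differential = -6.1075% − 0.8794% = -6.9869% → -699 basis points.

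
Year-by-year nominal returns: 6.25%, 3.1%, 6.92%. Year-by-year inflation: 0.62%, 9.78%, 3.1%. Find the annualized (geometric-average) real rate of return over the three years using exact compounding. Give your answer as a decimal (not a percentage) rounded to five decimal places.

Compound the nominal returns: 1.0625 × 1.0310 × 1.0692 = 1.17124178.
Compound inflation: 1.0062 × 1.0978 × 1.0310 = 1.13884916.
Deflate: 1.17124178 / 1.13884916 = 1.02844329.
Annualized real rate = 1.02844329^(1/3) − 1 = 0.9393% → 0.00939.

0.00939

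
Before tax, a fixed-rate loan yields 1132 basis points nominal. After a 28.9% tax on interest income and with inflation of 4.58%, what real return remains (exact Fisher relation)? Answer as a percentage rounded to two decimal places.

3.32%

After-tax nominal return = 11.32% × (1 − 0.289) = 8.04852%.
1 + r = 1.0804852 / 1.04580 = 1.033166
After-tax real rate = 1.033166 − 1 → 3.32%.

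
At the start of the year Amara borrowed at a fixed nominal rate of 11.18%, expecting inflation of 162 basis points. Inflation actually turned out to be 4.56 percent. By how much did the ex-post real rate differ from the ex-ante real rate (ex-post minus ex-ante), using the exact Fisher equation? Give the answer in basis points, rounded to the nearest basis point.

Ex-ante: (1 + 0.1118)/(1 + 0.0162) − 1 = 9.4076%
Ex-post: (1 + 0.1118)/(1 + 0.0456) − 1 = 6.3313%
Difference (ex-post − ex-ante) = -3.0763% → -308 basis points.

-308 basis points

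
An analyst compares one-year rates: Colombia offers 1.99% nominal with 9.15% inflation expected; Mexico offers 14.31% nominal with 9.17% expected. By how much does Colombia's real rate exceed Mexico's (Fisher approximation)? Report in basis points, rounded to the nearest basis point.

Colombia: 1.99% − 9.15% = -7.160%
Mexico: 14.31% − 9.17% = 5.140%
Differential = -12.300% → -1230 basis points.

-1230 basis points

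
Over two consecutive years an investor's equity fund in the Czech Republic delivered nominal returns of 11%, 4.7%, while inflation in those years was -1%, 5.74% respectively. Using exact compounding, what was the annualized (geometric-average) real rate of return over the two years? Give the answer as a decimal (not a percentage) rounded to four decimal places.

0.0537

Nominal growth factor = 1.1100 × 1.0470 = 1.16217000
Price-level growth factor = 0.9900 × 1.0574 = 1.04682600
Real growth factor = 1.16217000 / 1.04682600 = 1.11018450
Annualized real rate = 1.11018450^(1/2) − 1 = 5.3653% → 0.0537.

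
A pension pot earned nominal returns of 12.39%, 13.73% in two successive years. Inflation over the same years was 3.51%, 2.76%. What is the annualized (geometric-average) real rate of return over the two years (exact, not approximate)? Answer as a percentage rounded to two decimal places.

Nominal growth factor = 1.1239 × 1.1373 = 1.27821147
Price-level growth factor = 1.0351 × 1.0276 = 1.06366876
Real growth factor = 1.27821147 / 1.06366876 = 1.20170068
Annualized real rate = 1.20170068^(1/2) − 1 = 9.6221% → 9.62%.

9.62%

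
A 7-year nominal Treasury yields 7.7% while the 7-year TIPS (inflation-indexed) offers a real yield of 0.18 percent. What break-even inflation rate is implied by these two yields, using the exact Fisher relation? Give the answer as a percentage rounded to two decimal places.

7.51%

(1 + π) = (1 + i)/(1 + r) = 1.07700 / 1.00180 = 1.075065
Break-even inflation = 1.075065 − 1 → 7.51%.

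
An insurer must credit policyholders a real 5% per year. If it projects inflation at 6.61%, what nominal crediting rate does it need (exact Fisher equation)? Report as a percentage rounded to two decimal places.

11.94%

(1 + i) = (1 + r)(1 + π) = 1.05000 × 1.06610 = 1.119405
i = 1.119405 − 1, so the required nominal rate is 11.94%.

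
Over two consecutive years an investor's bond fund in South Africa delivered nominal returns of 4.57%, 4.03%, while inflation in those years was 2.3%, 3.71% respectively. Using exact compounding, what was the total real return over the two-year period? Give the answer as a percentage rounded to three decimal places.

Nominal growth factor = 1.0457 × 1.0403 = 1.087842
Price-level growth factor = 1.0230 × 1.0371 = 1.060953
Real growth factor = 1.087842 / 1.060953 = 1.025344
Total real return = 1.025344 − 1 → 2.534%.

2.534%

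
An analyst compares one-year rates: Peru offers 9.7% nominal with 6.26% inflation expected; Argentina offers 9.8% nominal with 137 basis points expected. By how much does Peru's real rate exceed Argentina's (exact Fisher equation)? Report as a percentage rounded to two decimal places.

-5.08%

Peru: (1 + 0.0970)/(1 + 0.0626) − 1 = 3.2373%
Argentina: (1 + 0.0980)/(1 + 0.0137) − 1 = 8.3161%
Differential = 3.2373% − 8.3161% = -5.0787% → -5.08%.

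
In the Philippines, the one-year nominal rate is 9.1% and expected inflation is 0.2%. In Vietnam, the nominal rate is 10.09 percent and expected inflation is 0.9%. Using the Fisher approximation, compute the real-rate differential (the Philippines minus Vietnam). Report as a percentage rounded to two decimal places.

The Philippines: 9.1% − 0.2% = 8.900%
Vietnam: 10.09% − 0.9% = 9.190%
Differential = -0.290% → -0.29%.

-0.29%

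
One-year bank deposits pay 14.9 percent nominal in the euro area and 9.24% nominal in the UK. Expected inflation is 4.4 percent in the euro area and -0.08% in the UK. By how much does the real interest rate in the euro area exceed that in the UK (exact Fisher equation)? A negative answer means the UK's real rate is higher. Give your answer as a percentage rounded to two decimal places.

The euro area: (1 + 0.1490)/(1 + 0.0440) − 1 = 10.0575%
The UK: (1 + 0.0924)/(1 − 0.0008) − 1 = 9.3275%
Differential = 10.0575% − 9.3275% = 0.7300% → 0.73%.

0.73%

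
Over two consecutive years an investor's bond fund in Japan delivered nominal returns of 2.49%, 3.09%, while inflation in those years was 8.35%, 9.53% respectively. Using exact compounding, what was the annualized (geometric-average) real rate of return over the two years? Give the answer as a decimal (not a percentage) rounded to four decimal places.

Nominal growth factor = 1.0249 × 1.0309 = 1.05656941
Price-level growth factor = 1.0835 × 1.0953 = 1.18675755
Real growth factor = 1.05656941 / 1.18675755 = 0.89029929
Annualized real rate = 0.89029929^(1/2) − 1 = -5.6443% → -0.0564.

-0.0564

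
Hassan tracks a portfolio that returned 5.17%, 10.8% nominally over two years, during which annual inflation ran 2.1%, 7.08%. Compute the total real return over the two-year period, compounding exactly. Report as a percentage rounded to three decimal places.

6.585%

Nominal growth factor = 1.0517 × 1.1080 = 1.165284
Price-level growth factor = 1.0210 × 1.0708 = 1.093287
Real growth factor = 1.165284 / 1.093287 = 1.065854
Total real return = 1.065854 − 1 → 6.585%.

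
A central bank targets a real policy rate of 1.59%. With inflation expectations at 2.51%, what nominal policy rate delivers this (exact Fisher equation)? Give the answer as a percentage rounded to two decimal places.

(1 + i) = (1 + r)(1 + π) = 1.01590 × 1.02510 = 1.04139909
i = 1.04139909 − 1, so the required nominal rate is 4.14%.

4.14%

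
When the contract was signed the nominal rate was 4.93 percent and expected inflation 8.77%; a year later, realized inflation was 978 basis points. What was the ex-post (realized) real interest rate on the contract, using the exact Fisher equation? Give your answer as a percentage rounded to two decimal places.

-4.42%

Ex-post: (1 + 0.0493)/(1 + 0.0978) − 1 = -4.4179%
So the realized real rate is -4.42%.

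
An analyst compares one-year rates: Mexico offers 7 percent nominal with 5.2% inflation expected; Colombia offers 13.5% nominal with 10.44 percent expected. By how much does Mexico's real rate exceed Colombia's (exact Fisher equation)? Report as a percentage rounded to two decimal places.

-1.06%

Mexico: (1 + 0.0700)/(1 + 0.0520) − 1 = 1.7110%
Colombia: (1 + 0.1350)/(1 + 0.1044) − 1 = 2.7707%
Differential = 1.7110% − 2.7707% = -1.0597% → -1.06%.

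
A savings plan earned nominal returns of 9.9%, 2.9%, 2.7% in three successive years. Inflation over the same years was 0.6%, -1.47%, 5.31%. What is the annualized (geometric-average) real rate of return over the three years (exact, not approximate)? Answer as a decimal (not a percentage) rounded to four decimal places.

Nominal growth factor = 1.0990 × 1.0290 × 1.0270 = 1.16140452
Price-level growth factor = 1.0060 × 0.9853 × 1.0531 = 1.04384515
Real growth factor = 1.16140452 / 1.04384515 = 1.11262147
Annualized real rate = 1.11262147^(1/3) − 1 = 3.6213% → 0.0362.

0.0362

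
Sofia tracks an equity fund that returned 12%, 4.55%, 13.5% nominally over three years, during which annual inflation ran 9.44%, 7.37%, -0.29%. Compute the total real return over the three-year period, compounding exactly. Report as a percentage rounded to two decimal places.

13.43%

Compound the nominal returns: 1.1200 × 1.0455 × 1.1350 = 1.329040.
Compound inflation: 1.0944 × 1.0737 × 0.9971 = 1.171650.
Deflate: 1.329040 / 1.171650 = 1.134332.
Total real return = 1.134332 − 1 → 13.43%.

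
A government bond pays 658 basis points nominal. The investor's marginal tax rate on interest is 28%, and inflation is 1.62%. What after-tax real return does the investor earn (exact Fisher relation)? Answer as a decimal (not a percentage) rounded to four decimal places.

0.0307

After-tax nominal return = 6.58% × (1 − 0.28) = 4.7376%.
1 + r = 1.047376 / 1.01620 = 1.030679
After-tax real rate = 1.030679 − 1 → 0.0307.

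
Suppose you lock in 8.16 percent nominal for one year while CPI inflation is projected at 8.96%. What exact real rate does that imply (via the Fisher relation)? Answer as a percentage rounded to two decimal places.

By the Fisher relation, 1 + r = (1 + i)/(1 + π).
1 + r = 1.08160 / 1.08960 = 0.992658
r = 0.992658 − 1 = -0.7342%, i.e. -0.73%.

-0.73%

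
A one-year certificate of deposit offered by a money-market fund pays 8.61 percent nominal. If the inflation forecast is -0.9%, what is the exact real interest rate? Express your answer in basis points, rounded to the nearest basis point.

960 basis points

By the Fisher relation, 1 + r = (1 + i)/(1 + π).
1 + r = 1.08610 / 0.99100 = 1.095964
r = 1.095964 − 1 = 9.5964%, i.e. 960 basis points.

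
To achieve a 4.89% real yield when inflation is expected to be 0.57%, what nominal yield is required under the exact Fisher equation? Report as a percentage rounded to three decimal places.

(1 + i) = (1 + r)(1 + π) = 1.04890 × 1.00570 = 1.05487873
i = 1.05487873 − 1, so the required nominal rate is 5.488%.

5.488%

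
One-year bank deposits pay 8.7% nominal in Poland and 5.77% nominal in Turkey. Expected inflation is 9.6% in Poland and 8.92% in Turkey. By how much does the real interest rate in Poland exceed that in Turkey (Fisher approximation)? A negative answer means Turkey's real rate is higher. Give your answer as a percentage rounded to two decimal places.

2.25%

Poland: 8.7% − 9.6% = -0.900%
Turkey: 5.77% − 8.92% = -3.150%
Differential = 2.250% → 2.25%.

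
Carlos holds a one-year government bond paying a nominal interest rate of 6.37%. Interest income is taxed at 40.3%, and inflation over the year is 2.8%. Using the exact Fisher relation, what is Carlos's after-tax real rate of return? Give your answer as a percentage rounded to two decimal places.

After-tax nominal return = 6.37% × (1 − 0.403) = 3.80289%.
1 + r = 1.0380289 / 1.02800 = 1.009756
After-tax real rate = 1.009756 − 1 → 0.98%.

0.98%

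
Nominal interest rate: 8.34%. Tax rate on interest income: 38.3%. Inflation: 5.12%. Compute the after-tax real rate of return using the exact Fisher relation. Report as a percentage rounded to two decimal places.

After-tax nominal return = 8.34% × (1 − 0.383) = 5.14578%.
1 + r = 1.0514578 / 1.05120 = 1.000245
After-tax real rate = 1.000245 − 1 → 0.02%.

0.02%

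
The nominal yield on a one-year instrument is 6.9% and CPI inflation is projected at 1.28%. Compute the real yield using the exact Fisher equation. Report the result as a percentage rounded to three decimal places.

5.549%

By the Fisher equation, 1 + r = (1 + i)/(1 + π).
1 + r = 1.06900 / 1.01280 = 1.055490
r = 1.055490 − 1 = 5.5490%, i.e. 5.549%.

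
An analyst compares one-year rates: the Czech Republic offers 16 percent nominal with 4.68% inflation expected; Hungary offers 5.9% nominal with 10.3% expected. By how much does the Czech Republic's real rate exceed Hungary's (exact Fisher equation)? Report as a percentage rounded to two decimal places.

14.80%

The Czech Republic: (1 + 0.1600)/(1 + 0.0468) − 1 = 10.8139%
Hungary: (1 + 0.0590)/(1 + 0.1030) − 1 = -3.9891%
Differential = 10.8139% − (-3.9891%) = 14.8030% → 14.80%.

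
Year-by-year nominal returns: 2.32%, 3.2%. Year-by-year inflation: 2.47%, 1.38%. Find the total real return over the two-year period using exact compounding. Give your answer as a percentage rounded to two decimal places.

1.65%

Nominal growth factor = 1.0232 × 1.0320 = 1.055942
Price-level growth factor = 1.0247 × 1.0138 = 1.038841
Real growth factor = 1.055942 / 1.038841 = 1.016462
Total real return = 1.016462 − 1 → 1.65%.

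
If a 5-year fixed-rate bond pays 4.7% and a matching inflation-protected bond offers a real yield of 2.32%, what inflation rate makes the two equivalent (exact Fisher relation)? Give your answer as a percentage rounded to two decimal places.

(1 + π) = (1 + i)/(1 + r) = 1.04700 / 1.02320 = 1.023260
Break-even inflation = 1.023260 − 1 → 2.33%.

2.33%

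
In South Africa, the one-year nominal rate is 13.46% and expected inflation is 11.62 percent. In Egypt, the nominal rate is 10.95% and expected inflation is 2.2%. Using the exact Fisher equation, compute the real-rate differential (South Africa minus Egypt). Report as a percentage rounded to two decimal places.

South Africa: (1 + 0.1346)/(1 + 0.1162) − 1 = 1.6485%
Egypt: (1 + 0.1095)/(1 + 0.0220) − 1 = 8.5616%
Differential = 1.6485% − 8.5616% = -6.9132% → -6.91%.

-6.91%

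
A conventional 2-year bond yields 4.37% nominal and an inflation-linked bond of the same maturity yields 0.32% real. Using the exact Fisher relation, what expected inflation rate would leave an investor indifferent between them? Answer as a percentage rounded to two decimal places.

4.04%

(1 + π) = (1 + i)/(1 + r) = 1.04370 / 1.00320 = 1.040371
Break-even inflation = 1.040371 − 1 → 4.04%.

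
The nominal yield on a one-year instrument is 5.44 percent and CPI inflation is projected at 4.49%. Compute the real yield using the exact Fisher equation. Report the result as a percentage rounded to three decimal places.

By the Fisher relation, 1 + r = (1 + i)/(1 + π).
1 + r = 1.05440 / 1.04490 = 1.009092
r = 1.009092 − 1 = 0.9092%, i.e. 0.909%.

0.909%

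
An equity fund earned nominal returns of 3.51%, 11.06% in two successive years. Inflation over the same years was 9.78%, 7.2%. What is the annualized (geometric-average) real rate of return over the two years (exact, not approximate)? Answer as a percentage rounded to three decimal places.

-1.165%

Nominal growth factor = 1.0351 × 1.1106 = 1.14958206
Price-level growth factor = 1.0978 × 1.0720 = 1.17684160
Real growth factor = 1.14958206 / 1.17684160 = 0.97683670
Annualized real rate = 0.97683670^(1/2) − 1 = -1.1650% → -1.165%.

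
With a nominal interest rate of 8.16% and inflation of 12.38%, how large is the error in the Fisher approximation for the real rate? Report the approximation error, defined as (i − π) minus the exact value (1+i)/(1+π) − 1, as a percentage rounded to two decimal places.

Approximate: r ≈ 8.160% − 12.380% = -4.2200%
Exact: (1 + 0.0816)/(1 + 0.1238) − 1 = -3.7551%
Error = -4.2200% − (-3.7551%) = -0.4649% → -0.46%.

-0.46%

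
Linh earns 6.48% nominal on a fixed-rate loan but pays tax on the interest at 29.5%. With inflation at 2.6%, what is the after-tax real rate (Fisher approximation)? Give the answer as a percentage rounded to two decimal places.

After-tax nominal return = 6.48% × (1 − 0.295) = 4.5684%.
r ≈ 4.5684% − 2.6% → 1.97%.

1.97%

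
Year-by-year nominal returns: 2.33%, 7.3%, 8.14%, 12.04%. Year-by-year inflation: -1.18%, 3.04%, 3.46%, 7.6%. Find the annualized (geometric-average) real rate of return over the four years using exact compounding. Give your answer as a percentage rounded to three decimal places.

Compound the nominal returns: 1.0233 × 1.0730 × 1.0814 × 1.1204 = 1.330338505.
Compound inflation: 0.9882 × 1.0304 × 1.0346 × 1.0760 = 1.133536333.
Deflate: 1.330338505 / 1.133536333 = 1.173617878.
Annualized real rate = 1.173617878^(1/4) − 1 = 4.08345% → 4.083%.

4.083%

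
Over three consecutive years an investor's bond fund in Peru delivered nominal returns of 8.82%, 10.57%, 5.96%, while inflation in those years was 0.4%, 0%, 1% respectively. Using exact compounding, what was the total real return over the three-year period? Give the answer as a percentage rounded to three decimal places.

Compound the nominal returns: 1.0882 × 1.1057 × 1.0596 = 1.274935.
Compound inflation: 1.0040 × 1.0000 × 1.0100 = 1.014040.
Deflate: 1.274935 / 1.014040 = 1.257283.
Total real return = 1.257283 − 1 → 25.728%.

25.728%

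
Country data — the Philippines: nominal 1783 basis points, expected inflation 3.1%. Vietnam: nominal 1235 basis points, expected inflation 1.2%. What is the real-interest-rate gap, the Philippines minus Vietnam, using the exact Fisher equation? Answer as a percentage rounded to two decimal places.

3.27%

The Philippines: (1 + 0.1783)/(1 + 0.0310) − 1 = 14.2871%
Vietnam: (1 + 0.1235)/(1 + 0.0120) − 1 = 11.0178%
Differential = 14.2871% − 11.0178% = 3.2693% → 3.27%.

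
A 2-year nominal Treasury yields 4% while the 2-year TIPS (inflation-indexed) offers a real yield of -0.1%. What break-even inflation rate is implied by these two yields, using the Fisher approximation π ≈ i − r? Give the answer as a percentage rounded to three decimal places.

π ≈ i − r = 4% − (-0.1%) → 4.100%.

4.100%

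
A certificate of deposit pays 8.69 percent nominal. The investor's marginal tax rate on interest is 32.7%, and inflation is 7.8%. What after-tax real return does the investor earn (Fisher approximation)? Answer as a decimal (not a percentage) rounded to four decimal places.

-0.0195

After-tax nominal return = 8.69% × (1 − 0.327) = 5.84837%.
r ≈ 5.84837% − 7.8% → -0.0195.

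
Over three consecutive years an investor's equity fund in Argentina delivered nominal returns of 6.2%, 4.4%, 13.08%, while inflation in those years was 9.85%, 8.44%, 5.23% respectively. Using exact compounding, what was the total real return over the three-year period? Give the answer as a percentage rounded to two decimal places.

Compound the nominal returns: 1.0620 × 1.0440 × 1.1308 = 1.253750.
Compound inflation: 1.0985 × 1.0844 × 1.0523 = 1.253514.
Deflate: 1.253750 / 1.253514 = 1.000188.
Total real return = 1.000188 − 1 → 0.02%.

0.02%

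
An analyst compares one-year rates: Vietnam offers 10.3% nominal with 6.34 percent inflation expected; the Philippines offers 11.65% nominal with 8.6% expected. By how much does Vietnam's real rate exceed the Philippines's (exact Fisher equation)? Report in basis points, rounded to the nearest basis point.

92 basis points

Vietnam: (1 + 0.1030)/(1 + 0.0634) − 1 = 3.7239%
The Philippines: (1 + 0.1165)/(1 + 0.0860) − 1 = 2.8085%
Differential = 3.7239% − 2.8085% = 0.9154% → 92 basis points.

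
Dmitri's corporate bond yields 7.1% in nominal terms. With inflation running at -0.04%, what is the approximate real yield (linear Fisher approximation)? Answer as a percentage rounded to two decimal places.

7.14%

r ≈ i − π = 7.1% − (-0.04%) = 7.14%.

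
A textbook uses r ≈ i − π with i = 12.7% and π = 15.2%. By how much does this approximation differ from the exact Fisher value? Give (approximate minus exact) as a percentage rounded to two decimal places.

Approximate: r ≈ 12.700% − 15.200% = -2.5000%
Exact: (1 + 0.1270)/(1 + 0.1520) − 1 = -2.1701%
Error = -2.5000% − (-2.1701%) = -0.3299% → -0.33%.

-0.33%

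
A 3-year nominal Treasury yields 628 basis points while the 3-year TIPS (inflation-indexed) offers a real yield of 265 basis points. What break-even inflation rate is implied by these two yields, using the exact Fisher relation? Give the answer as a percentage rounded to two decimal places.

3.54%

(1 + π) = (1 + i)/(1 + r) = 1.06280 / 1.02650 = 1.035363
Break-even inflation = 1.035363 − 1 → 3.54%.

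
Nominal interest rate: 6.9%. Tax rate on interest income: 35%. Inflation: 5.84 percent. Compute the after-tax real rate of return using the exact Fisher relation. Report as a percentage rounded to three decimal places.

After-tax nominal return = 6.9% × (1 − 0.35) = 4.4850%.
1 + r = 1.04485 / 1.05840 = 0.987198
After-tax real rate = 0.987198 − 1 → -1.280%.

-1.280%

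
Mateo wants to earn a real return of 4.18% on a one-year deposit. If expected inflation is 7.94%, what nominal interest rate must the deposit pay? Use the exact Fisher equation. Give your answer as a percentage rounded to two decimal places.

(1 + i) = (1 + r)(1 + π) = 1.04180 × 1.07940 = 1.12451892
i = 1.12451892 − 1, so the required nominal rate is 12.45%.

12.45%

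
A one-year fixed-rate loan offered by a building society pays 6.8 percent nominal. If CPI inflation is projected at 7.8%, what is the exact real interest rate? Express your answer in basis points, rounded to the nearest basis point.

-93 basis points

By the Fisher identity, 1 + r = (1 + i)/(1 + π).
1 + r = 1.06800 / 1.07800 = 0.990724
r = 0.990724 − 1 = -0.9276%, i.e. -93 basis points.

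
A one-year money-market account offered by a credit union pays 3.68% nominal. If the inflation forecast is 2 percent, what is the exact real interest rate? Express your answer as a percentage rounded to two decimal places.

1.65%

1 + r = 1.03680 / 1.02000 = 1.016471
r = 1.016471 − 1 = 1.6471%, i.e. 1.65%.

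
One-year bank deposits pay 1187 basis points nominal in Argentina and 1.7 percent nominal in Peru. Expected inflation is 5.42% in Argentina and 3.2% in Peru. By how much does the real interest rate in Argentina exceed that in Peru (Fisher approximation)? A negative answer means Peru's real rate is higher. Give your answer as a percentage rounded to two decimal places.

Argentina: 11.87% − 5.42% = 6.450%
Peru: 1.7% − 3.2% = -1.500%
Differential = 7.950% → 7.95%.

7.95%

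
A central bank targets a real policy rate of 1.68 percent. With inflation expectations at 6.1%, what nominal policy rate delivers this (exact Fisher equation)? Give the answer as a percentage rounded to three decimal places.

(1 + i) = (1 + r)(1 + π) = 1.01680 × 1.06100 = 1.0788248
i = 1.0788248 − 1, so the required nominal rate is 7.882%.

7.882%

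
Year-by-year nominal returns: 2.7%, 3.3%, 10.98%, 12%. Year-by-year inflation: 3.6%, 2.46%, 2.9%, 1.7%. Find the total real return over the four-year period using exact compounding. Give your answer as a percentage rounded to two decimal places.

18.71%

Compound the nominal returns: 1.0270 × 1.0330 × 1.1098 × 1.1200 = 1.318662.
Compound inflation: 1.0360 × 1.0246 × 1.0290 × 1.0170 = 1.110837.
Deflate: 1.318662 / 1.110837 = 1.187088.
Total real return = 1.187088 − 1 → 18.71%.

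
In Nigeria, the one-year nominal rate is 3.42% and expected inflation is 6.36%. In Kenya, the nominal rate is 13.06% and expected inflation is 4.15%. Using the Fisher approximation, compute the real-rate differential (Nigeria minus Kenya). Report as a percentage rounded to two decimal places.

Nigeria: 3.42% − 6.36% = -2.940%
Kenya: 13.06% − 4.15% = 8.910%
Differential = -11.850% → -11.85%.

-11.85%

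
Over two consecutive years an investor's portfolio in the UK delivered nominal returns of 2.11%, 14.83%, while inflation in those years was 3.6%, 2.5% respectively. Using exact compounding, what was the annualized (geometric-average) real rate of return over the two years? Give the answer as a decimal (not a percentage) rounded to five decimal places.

0.05080

Compound the nominal returns: 1.0211 × 1.1483 = 1.17252913.
Compound inflation: 1.0360 × 1.0250 = 1.06190000.
Deflate: 1.17252913 / 1.06190000 = 1.10418037.
Annualized real rate = 1.10418037^(1/2) − 1 = 5.0800% → 0.05080.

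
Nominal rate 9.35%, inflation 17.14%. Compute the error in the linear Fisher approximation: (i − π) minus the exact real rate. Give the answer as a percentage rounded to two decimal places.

Approximate: r ≈ 9.350% − 17.140% = -7.7900%
Exact: (1 + 0.0935)/(1 + 0.1714) − 1 = -6.6502%
Error = -7.7900% − (-6.6502%) = -1.1398% → -1.14%.

-1.14%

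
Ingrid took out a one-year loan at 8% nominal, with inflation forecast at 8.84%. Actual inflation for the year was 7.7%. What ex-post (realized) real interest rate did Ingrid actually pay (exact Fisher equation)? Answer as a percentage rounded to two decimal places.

0.28%

Ex-post: (1 + 0.0800)/(1 + 0.0770) − 1 = 0.2786%
So the realized real rate is 0.28%.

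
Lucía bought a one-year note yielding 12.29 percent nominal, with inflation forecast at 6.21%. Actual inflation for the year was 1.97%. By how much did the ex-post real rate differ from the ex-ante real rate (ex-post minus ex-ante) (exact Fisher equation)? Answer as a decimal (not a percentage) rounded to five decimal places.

Ex-ante: (1 + 0.1229)/(1 + 0.0621) − 1 = 5.7245%
Ex-post: (1 + 0.1229)/(1 + 0.0197) − 1 = 10.1206%
Difference (ex-post − ex-ante) = 4.3961% → 0.04396.

0.04396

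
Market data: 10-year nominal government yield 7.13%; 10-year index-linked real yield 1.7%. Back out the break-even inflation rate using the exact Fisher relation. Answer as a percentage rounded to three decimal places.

5.339%

(1 + π) = (1 + i)/(1 + r) = 1.07130 / 1.01700 = 1.053392
Break-even inflation = 1.053392 − 1 → 5.339%.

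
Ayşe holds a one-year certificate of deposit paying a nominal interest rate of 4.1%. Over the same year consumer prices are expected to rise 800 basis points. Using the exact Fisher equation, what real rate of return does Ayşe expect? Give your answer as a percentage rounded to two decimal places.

-3.61%

By the Fisher equation, 1 + r = (1 + i)/(1 + π).
1 + r = 1.04100 / 1.08000 = 0.963889
r = 0.963889 − 1 = -3.6111%, i.e. -3.61%.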